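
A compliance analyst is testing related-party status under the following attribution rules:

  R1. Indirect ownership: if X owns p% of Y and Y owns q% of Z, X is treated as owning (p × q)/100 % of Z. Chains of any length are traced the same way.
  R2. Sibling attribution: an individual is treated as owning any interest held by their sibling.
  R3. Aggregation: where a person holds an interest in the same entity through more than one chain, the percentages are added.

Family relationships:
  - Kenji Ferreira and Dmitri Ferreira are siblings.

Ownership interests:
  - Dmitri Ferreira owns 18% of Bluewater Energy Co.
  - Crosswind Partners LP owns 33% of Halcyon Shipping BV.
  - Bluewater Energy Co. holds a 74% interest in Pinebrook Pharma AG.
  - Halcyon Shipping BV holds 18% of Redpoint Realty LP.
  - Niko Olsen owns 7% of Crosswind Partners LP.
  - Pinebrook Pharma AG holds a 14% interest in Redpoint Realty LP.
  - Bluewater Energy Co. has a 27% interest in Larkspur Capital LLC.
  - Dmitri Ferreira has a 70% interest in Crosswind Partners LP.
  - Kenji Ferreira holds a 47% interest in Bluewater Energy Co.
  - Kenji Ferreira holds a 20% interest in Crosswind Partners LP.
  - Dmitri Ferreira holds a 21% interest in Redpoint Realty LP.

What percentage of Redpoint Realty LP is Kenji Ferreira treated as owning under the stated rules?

33.08%

By sibling attribution (R2), Kenji Ferreira is treated as also owning Dmitri Ferreira's interest in Bluewater Energy Co, giving 47% + 18% = 65%.
By sibling attribution (R2), Kenji Ferreira is treated as also owning Dmitri Ferreira's interest in Crosswind Partners LP, giving 20% + 70% = 90%.
By sibling attribution (R2), Kenji Ferreira is treated as owning Dmitri Ferreira's 21% interest in Redpoint Realty LP.
Chain via Bluewater Energy Co. → Pinebrook Pharma AG (R1): 65% × 74% × 14% = 6.734% of Redpoint Realty LP.
Chain via Crosswind Partners LP → Halcyon Shipping BV (R1): 90% × 33% × 18% = 5.346% of Redpoint Realty LP.
Direct interest in Redpoint Realty LP: 21%.
Aggregating (R3): 6.734% + 5.346% + 21% = 33.08%.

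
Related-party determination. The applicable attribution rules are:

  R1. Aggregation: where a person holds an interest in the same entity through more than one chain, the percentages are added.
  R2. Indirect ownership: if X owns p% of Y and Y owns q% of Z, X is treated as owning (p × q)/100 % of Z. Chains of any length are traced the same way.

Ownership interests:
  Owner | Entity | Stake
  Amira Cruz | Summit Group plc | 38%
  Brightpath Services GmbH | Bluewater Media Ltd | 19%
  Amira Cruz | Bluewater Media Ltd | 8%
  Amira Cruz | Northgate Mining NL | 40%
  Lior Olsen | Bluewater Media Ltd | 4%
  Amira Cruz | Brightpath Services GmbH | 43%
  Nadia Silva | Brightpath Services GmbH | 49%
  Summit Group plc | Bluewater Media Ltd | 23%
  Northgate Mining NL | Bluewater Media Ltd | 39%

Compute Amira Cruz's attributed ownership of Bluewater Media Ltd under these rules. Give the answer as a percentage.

Chain via Summit Group plc (R2): 38% × 23% = 8.74% of Bluewater Media Ltd.
Chain via Brightpath Services GmbH (R2): 43% × 19% = 8.17% of Bluewater Media Ltd.
Chain via Northgate Mining NL (R2): 40% × 39% = 15.6% of Bluewater Media Ltd.
Direct interest in Bluewater Media Ltd: 8%.
Aggregating (R1): 8.74% + 8.17% + 15.6% + 8% = 40.51%.

40.51%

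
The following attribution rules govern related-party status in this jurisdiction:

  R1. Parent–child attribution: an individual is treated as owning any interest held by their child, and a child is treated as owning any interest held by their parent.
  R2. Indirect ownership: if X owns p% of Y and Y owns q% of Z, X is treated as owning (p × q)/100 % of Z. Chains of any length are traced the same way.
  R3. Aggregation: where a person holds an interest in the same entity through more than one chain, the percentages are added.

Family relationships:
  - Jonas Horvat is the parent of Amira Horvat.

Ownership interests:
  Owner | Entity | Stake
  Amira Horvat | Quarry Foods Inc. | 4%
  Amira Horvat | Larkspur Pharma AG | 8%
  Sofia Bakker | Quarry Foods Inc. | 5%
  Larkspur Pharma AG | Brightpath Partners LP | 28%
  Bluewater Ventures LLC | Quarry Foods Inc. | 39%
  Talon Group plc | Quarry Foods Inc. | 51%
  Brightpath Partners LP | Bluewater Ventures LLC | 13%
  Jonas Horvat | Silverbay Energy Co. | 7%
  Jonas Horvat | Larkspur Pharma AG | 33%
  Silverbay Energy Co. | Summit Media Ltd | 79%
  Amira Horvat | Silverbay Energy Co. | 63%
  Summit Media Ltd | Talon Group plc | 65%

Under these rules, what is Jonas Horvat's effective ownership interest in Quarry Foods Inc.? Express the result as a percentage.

By parent–child attribution (R1), Jonas Horvat is treated as also owning Amira Horvat's interest in Silverbay Energy Co, giving 7% + 63% = 70%.
By parent–child attribution (R1), Jonas Horvat is treated as also owning Amira Horvat's interest in Larkspur Pharma AG, giving 33% + 8% = 41%.
By parent–child attribution (R1), Jonas Horvat is treated as owning Amira Horvat's 4% interest in Quarry Foods Inc.
Chain via Silverbay Energy Co. → Summit Media Ltd → Talon Group plc (R2): 70% × 79% × 65% × 51% = 18.33195% of Quarry Foods Inc.
Chain via Larkspur Pharma AG → Brightpath Partners LP → Bluewater Ventures LLC (R2): 41% × 28% × 13% × 39% = 0.582036% of Quarry Foods Inc.
Direct interest in Quarry Foods Inc: 4%.
Aggregating (R3): 18.33195% + 0.582036% + 4% = 22.913986%.

22.913986%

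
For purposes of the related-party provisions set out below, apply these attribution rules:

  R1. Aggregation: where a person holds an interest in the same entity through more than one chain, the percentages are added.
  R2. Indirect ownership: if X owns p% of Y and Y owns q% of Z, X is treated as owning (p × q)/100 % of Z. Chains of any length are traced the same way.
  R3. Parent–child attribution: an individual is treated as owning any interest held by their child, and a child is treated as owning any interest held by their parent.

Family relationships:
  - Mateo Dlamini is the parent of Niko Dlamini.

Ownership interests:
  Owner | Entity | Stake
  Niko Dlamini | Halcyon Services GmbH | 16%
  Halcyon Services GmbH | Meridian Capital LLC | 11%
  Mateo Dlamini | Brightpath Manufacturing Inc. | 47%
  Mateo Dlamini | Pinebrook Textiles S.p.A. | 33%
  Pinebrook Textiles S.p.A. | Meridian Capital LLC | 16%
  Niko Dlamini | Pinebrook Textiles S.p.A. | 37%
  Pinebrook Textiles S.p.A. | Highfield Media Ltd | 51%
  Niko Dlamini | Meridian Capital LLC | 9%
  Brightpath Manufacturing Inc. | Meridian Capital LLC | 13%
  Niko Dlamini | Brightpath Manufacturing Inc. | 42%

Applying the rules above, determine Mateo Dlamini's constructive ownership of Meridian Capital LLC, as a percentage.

33.53%

By parent–child attribution (R3), Mateo Dlamini is treated as also owning Niko Dlamini's interest in Pinebrook Textiles S.p.A, giving 33% + 37% = 70%.
By parent–child attribution (R3), Mateo Dlamini is treated as also owning Niko Dlamini's interest in Brightpath Manufacturing Inc, giving 47% + 42% = 89%.
By parent–child attribution (R3), Mateo Dlamini is treated as owning Niko Dlamini's 16% interest in Halcyon Services GmbH.
By parent–child attribution (R3), Mateo Dlamini is treated as owning Niko Dlamini's 9% interest in Meridian Capital LLC.
Chain via Pinebrook Textiles S.p.A. (R2): 70% × 16% = 11.2% of Meridian Capital LLC.
Chain via Brightpath Manufacturing Inc. (R2): 89% × 13% = 11.57% of Meridian Capital LLC.
Chain via Halcyon Services GmbH (R2): 16% × 11% = 1.76% of Meridian Capital LLC.
Direct interest in Meridian Capital LLC: 9%.
Aggregating (R1): 11.2% + 11.57% + 1.76% + 9% = 33.53%.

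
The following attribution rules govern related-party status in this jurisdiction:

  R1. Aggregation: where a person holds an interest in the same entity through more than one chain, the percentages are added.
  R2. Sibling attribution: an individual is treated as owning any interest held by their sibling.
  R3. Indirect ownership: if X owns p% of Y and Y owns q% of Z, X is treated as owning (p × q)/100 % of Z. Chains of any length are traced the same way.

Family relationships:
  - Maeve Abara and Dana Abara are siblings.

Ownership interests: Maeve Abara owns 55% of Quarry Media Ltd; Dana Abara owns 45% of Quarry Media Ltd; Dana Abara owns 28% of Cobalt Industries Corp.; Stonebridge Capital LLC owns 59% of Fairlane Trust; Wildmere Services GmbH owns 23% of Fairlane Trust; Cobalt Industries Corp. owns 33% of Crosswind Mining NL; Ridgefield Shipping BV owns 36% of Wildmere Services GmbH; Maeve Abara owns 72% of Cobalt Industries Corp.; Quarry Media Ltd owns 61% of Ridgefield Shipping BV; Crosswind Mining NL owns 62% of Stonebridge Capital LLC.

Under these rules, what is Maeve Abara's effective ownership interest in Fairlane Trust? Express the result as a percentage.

17.1222%

By sibling attribution (R2), Maeve Abara is treated as also owning Dana Abara's interest in Quarry Media Ltd, giving 55% + 45% = 100%.
By sibling attribution (R2), Maeve Abara is treated as also owning Dana Abara's interest in Cobalt Industries Corp, giving 72% + 28% = 100%.
Chain via Quarry Media Ltd → Ridgefield Shipping BV → Wildmere Services GmbH (R3): 100% × 61% × 36% × 23% = 5.0508% of Fairlane Trust.
Chain via Cobalt Industries Corp. → Crosswind Mining NL → Stonebridge Capital LLC (R3): 100% × 33% × 62% × 59% = 12.0714% of Fairlane Trust.
Aggregating (R1): 5.0508% + 12.0714% = 17.1222%.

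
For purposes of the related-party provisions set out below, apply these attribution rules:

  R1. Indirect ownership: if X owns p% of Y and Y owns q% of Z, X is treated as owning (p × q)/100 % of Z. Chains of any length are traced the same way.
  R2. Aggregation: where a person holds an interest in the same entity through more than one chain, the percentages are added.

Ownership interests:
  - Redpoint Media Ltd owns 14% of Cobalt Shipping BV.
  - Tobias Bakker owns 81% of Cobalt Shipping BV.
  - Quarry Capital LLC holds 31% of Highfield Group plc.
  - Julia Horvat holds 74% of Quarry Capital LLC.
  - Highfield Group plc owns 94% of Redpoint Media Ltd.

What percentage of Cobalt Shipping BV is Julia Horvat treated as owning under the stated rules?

Chain via Quarry Capital LLC → Highfield Group plc → Redpoint Media Ltd (R1): 74% × 31% × 94% × 14% = 3.018904% of Cobalt Shipping BV.

3.018904%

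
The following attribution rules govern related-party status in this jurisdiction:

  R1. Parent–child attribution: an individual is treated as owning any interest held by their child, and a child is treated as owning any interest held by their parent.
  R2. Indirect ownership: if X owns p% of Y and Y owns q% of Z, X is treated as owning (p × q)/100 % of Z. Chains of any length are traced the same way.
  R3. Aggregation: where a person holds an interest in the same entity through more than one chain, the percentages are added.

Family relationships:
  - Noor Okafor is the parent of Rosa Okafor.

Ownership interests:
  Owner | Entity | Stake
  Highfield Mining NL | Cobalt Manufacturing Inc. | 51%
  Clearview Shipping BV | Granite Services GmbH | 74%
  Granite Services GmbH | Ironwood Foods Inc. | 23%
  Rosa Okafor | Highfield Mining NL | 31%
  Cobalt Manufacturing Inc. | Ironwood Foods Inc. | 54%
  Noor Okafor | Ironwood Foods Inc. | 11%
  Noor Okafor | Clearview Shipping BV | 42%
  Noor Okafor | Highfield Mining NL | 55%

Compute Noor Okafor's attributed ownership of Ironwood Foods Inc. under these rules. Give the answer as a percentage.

By parent–child attribution (R1), Noor Okafor is treated as also owning Rosa Okafor's interest in Highfield Mining NL, giving 55% + 31% = 86%.
Chain via Clearview Shipping BV → Granite Services GmbH (R2): 42% × 74% × 23% = 7.1484% of Ironwood Foods Inc.
Chain via Highfield Mining NL → Cobalt Manufacturing Inc. (R2): 86% × 51% × 54% = 23.6844% of Ironwood Foods Inc.
Direct interest in Ironwood Foods Inc: 11%.
Aggregating (R3): 7.1484% + 23.6844% + 11% = 41.8328%.

41.8328%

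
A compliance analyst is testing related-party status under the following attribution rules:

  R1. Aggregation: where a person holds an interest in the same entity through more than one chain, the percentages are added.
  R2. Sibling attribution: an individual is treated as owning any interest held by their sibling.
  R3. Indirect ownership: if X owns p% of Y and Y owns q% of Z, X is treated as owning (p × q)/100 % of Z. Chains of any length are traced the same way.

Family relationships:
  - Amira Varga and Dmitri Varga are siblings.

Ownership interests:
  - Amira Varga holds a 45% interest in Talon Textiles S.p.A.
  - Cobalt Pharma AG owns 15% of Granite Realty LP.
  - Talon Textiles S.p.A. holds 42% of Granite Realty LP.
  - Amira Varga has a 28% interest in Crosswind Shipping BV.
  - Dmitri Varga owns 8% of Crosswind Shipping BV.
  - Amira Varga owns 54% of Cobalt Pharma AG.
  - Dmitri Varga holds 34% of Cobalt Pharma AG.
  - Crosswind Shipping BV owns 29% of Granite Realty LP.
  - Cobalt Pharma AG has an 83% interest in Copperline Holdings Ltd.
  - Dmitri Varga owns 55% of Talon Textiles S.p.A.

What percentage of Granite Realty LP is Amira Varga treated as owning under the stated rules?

By sibling attribution (R2), Amira Varga is treated as also owning Dmitri Varga's interest in Crosswind Shipping BV, giving 28% + 8% = 36%.
By sibling attribution (R2), Amira Varga is treated as also owning Dmitri Varga's interest in Talon Textiles S.p.A, giving 45% + 55% = 100%.
By sibling attribution (R2), Amira Varga is treated as also owning Dmitri Varga's interest in Cobalt Pharma AG, giving 54% + 34% = 88%.
Chain via Crosswind Shipping BV (R3): 36% × 29% = 10.44% of Granite Realty LP.
Chain via Talon Textiles S.p.A. (R3): 100% × 42% = 42% of Granite Realty LP.
Chain via Cobalt Pharma AG (R3): 88% × 15% = 13.2% of Granite Realty LP.
Aggregating (R1): 10.44% + 42% + 13.2% = 65.64%.

65.64%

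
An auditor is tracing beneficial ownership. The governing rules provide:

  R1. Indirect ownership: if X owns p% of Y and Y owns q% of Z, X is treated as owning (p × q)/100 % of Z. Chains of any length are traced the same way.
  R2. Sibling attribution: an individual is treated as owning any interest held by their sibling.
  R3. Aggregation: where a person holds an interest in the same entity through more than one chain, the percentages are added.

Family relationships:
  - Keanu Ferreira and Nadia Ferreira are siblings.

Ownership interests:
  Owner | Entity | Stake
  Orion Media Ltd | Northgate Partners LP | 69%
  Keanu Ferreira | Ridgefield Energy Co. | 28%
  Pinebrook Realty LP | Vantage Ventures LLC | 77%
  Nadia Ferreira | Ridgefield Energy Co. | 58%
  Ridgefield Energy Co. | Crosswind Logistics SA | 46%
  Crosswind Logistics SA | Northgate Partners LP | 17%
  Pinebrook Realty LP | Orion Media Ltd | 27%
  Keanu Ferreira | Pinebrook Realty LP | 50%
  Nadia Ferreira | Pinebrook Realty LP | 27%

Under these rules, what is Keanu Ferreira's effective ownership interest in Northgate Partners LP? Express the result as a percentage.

21.0703%

By sibling attribution (R2), Keanu Ferreira is treated as also owning Nadia Ferreira's interest in Pinebrook Realty LP, giving 50% + 27% = 77%.
By sibling attribution (R2), Keanu Ferreira is treated as also owning Nadia Ferreira's interest in Ridgefield Energy Co, giving 28% + 58% = 86%.
Chain via Pinebrook Realty LP → Orion Media Ltd (R1): 77% × 27% × 69% = 14.3451% of Northgate Partners LP.
Chain via Ridgefield Energy Co. → Crosswind Logistics SA (R1): 86% × 46% × 17% = 6.7252% of Northgate Partners LP.
Aggregating (R3): 14.3451% + 6.7252% = 21.0703%.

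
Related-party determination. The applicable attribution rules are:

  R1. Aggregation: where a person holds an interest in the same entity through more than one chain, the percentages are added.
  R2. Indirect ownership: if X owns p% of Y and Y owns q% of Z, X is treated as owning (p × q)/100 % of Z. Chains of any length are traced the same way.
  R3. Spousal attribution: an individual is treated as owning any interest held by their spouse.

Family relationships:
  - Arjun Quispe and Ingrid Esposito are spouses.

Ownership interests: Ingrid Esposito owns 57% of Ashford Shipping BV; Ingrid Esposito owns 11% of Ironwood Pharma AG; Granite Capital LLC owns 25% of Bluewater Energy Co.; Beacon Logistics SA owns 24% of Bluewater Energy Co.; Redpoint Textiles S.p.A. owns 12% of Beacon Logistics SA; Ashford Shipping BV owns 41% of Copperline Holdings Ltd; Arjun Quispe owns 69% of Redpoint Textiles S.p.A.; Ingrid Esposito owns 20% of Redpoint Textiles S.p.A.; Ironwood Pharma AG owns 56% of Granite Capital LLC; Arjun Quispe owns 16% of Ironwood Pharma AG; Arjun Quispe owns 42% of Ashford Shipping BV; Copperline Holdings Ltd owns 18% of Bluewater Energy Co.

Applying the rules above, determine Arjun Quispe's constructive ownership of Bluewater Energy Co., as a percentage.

13.6494%

By spousal attribution (R3), Arjun Quispe is treated as also owning Ingrid Esposito's interest in Ashford Shipping BV, giving 42% + 57% = 99%.
By spousal attribution (R3), Arjun Quispe is treated as also owning Ingrid Esposito's interest in Ironwood Pharma AG, giving 16% + 11% = 27%.
By spousal attribution (R3), Arjun Quispe is treated as also owning Ingrid Esposito's interest in Redpoint Textiles S.p.A, giving 69% + 20% = 89%.
Chain via Ashford Shipping BV → Copperline Holdings Ltd (R2): 99% × 41% × 18% = 7.3062% of Bluewater Energy Co.
Chain via Ironwood Pharma AG → Granite Capital LLC (R2): 27% × 56% × 25% = 3.78% of Bluewater Energy Co.
Chain via Redpoint Textiles S.p.A. → Beacon Logistics SA (R2): 89% × 12% × 24% = 2.5632% of Bluewater Energy Co.
Aggregating (R1): 7.3062% + 3.78% + 2.5632% = 13.6494%.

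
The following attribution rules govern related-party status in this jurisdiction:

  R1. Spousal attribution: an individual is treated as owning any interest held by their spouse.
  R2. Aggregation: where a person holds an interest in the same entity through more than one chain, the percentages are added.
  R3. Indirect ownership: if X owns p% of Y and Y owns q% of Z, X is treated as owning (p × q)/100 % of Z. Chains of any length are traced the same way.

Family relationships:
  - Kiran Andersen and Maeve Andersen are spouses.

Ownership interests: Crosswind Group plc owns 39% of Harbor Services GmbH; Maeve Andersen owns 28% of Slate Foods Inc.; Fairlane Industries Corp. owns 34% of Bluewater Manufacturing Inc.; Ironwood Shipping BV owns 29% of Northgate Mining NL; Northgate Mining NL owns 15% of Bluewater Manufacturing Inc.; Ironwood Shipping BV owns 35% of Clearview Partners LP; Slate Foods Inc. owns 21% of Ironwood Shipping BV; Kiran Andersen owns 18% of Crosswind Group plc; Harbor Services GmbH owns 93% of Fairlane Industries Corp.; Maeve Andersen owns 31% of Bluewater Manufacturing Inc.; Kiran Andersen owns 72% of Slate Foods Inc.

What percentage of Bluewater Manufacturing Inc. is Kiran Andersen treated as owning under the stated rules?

34.133224%

By spousal attribution (R1), Kiran Andersen is treated as also owning Maeve Andersen's interest in Slate Foods Inc, giving 72% + 28% = 100%.
By spousal attribution (R1), Kiran Andersen is treated as owning Maeve Andersen's 31% interest in Bluewater Manufacturing Inc.
Chain via Slate Foods Inc. → Ironwood Shipping BV → Northgate Mining NL (R3): 100% × 21% × 29% × 15% = 0.9135% of Bluewater Manufacturing Inc.
Chain via Crosswind Group plc → Harbor Services GmbH → Fairlane Industries Corp. (R3): 18% × 39% × 93% × 34% = 2.219724% of Bluewater Manufacturing Inc.
Direct interest in Bluewater Manufacturing Inc: 31%.
Aggregating (R2): 0.9135% + 2.219724% + 31% = 34.133224%.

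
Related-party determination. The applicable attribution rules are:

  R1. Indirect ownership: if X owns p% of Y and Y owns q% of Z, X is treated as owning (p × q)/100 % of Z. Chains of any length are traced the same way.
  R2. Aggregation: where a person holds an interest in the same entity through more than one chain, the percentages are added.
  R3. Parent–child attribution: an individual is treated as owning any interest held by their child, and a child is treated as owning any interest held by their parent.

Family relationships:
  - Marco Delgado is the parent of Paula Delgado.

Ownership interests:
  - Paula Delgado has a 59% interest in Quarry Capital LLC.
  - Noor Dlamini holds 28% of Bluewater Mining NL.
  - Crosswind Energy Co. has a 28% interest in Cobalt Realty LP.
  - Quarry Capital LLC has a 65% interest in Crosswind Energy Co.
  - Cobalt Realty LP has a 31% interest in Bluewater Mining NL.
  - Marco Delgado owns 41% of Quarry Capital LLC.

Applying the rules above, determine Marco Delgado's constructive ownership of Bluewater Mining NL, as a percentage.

5.642%

By parent–child attribution (R3), Marco Delgado is treated as also owning Paula Delgado's interest in Quarry Capital LLC, giving 41% + 59% = 100%.
Chain via Quarry Capital LLC → Crosswind Energy Co. → Cobalt Realty LP (R1): 100% × 65% × 28% × 31% = 5.642% of Bluewater Mining NL.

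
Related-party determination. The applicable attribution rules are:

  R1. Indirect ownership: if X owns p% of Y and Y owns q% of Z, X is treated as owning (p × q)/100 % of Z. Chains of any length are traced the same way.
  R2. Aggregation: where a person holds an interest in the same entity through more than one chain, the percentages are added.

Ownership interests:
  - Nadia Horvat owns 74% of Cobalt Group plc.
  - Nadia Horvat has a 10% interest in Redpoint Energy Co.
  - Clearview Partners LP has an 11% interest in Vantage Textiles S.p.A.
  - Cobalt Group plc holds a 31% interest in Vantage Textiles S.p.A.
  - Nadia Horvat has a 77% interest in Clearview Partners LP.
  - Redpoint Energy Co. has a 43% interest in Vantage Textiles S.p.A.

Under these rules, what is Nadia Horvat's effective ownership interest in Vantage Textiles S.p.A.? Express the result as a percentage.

Chain via Cobalt Group plc (R1): 74% × 31% = 22.94% of Vantage Textiles S.p.A.
Chain via Redpoint Energy Co. (R1): 10% × 43% = 4.3% of Vantage Textiles S.p.A.
Chain via Clearview Partners LP (R1): 77% × 11% = 8.47% of Vantage Textiles S.p.A.
Aggregating (R2): 22.94% + 4.3% + 8.47% = 35.71%.

35.71%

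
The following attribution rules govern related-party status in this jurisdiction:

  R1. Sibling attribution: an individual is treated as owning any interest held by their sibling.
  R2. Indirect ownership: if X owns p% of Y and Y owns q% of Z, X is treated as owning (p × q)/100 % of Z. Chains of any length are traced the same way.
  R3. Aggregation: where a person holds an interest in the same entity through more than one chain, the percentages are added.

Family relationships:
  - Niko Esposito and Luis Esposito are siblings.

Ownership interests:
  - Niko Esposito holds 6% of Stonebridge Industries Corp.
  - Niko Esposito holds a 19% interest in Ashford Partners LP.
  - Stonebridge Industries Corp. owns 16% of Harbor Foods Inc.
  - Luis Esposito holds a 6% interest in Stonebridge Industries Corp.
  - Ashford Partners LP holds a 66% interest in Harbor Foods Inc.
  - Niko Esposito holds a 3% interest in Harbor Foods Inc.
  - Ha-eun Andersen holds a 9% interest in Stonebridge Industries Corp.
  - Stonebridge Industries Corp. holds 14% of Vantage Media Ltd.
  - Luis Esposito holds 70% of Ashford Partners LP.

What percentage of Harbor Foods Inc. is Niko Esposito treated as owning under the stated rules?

63.66%

By sibling attribution (R1), Niko Esposito is treated as also owning Luis Esposito's interest in Stonebridge Industries Corp, giving 6% + 6% = 12%.
By sibling attribution (R1), Niko Esposito is treated as also owning Luis Esposito's interest in Ashford Partners LP, giving 19% + 70% = 89%.
Chain via Stonebridge Industries Corp. (R2): 12% × 16% = 1.92% of Harbor Foods Inc.
Chain via Ashford Partners LP (R2): 89% × 66% = 58.74% of Harbor Foods Inc.
Direct interest in Harbor Foods Inc: 3%.
Aggregating (R3): 1.92% + 58.74% + 3% = 63.66%.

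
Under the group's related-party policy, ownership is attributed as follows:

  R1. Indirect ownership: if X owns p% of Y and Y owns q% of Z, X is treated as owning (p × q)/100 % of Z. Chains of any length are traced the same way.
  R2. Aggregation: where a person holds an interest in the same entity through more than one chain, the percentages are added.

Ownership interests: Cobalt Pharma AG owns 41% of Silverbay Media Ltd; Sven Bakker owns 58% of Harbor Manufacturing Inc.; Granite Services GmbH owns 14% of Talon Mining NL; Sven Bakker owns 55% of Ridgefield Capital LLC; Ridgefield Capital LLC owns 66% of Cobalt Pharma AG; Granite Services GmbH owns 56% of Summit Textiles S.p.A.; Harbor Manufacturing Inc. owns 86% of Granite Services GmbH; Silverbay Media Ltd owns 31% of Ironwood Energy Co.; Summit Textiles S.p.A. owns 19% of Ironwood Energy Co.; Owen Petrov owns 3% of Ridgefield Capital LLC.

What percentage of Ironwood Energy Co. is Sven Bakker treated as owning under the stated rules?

9.920962%

Chain via Ridgefield Capital LLC → Cobalt Pharma AG → Silverbay Media Ltd (R1): 55% × 66% × 41% × 31% = 4.61373% of Ironwood Energy Co.
Chain via Harbor Manufacturing Inc. → Granite Services GmbH → Summit Textiles S.p.A. (R1): 58% × 86% × 56% × 19% = 5.307232% of Ironwood Energy Co.
Aggregating (R2): 4.61373% + 5.307232% = 9.920962%.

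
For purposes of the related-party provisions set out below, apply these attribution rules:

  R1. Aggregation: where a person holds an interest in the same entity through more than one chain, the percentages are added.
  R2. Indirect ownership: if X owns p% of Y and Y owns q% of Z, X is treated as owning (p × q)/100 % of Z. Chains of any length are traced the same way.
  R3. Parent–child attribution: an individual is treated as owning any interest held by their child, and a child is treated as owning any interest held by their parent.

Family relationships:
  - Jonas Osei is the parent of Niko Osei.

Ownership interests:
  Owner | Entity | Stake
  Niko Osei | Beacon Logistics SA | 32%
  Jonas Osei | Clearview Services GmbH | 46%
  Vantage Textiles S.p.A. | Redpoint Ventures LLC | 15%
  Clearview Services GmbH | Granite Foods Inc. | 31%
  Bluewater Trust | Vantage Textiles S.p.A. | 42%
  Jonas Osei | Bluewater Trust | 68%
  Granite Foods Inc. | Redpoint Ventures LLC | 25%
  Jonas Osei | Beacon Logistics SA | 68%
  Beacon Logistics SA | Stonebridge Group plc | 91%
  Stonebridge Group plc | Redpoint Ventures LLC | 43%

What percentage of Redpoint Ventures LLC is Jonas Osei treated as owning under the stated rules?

By parent–child attribution (R3), Jonas Osei is treated as also owning Niko Osei's interest in Beacon Logistics SA, giving 68% + 32% = 100%.
Chain via Clearview Services GmbH → Granite Foods Inc. (R2): 46% × 31% × 25% = 3.565% of Redpoint Ventures LLC.
Chain via Bluewater Trust → Vantage Textiles S.p.A. (R2): 68% × 42% × 15% = 4.284% of Redpoint Ventures LLC.
Chain via Beacon Logistics SA → Stonebridge Group plc (R2): 100% × 91% × 43% = 39.13% of Redpoint Ventures LLC.
Aggregating (R1): 3.565% + 4.284% + 39.13% = 46.979%.

46.979%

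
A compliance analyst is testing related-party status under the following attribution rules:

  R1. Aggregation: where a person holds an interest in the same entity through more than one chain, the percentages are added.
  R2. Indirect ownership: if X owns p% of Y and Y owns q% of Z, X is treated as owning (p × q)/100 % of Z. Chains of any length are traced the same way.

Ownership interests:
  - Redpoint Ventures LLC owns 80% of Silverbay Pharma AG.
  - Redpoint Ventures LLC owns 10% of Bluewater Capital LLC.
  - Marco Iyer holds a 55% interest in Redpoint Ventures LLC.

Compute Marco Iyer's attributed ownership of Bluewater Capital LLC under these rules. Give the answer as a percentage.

5.5%

Chain via Redpoint Ventures LLC (R2): 55% × 10% = 5.5% of Bluewater Capital LLC.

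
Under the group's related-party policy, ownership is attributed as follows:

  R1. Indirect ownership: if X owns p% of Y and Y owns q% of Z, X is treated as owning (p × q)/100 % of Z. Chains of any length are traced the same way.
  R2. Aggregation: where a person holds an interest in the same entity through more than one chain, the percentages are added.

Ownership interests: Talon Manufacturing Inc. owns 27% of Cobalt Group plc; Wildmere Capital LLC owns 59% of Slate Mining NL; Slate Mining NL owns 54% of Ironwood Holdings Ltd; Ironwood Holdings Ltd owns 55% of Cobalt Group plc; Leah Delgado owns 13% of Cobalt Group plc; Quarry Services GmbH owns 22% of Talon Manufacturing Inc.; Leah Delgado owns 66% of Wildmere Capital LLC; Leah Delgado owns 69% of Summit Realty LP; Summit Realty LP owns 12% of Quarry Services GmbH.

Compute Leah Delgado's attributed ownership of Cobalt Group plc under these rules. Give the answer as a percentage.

Chain via Wildmere Capital LLC → Slate Mining NL → Ironwood Holdings Ltd (R1): 66% × 59% × 54% × 55% = 11.56518% of Cobalt Group plc.
Chain via Summit Realty LP → Quarry Services GmbH → Talon Manufacturing Inc. (R1): 69% × 12% × 22% × 27% = 0.491832% of Cobalt Group plc.
Direct interest in Cobalt Group plc: 13%.
Aggregating (R2): 11.56518% + 0.491832% + 13% = 25.057012%.

25.057012%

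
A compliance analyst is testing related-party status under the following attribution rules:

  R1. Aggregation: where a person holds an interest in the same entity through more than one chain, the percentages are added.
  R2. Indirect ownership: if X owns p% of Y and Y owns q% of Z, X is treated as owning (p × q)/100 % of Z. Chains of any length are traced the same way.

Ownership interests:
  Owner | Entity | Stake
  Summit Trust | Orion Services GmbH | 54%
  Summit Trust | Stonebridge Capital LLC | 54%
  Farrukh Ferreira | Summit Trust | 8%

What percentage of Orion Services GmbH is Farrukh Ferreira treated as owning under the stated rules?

Chain via Summit Trust (R2): 8% × 54% = 4.32% of Orion Services GmbH.

4.32%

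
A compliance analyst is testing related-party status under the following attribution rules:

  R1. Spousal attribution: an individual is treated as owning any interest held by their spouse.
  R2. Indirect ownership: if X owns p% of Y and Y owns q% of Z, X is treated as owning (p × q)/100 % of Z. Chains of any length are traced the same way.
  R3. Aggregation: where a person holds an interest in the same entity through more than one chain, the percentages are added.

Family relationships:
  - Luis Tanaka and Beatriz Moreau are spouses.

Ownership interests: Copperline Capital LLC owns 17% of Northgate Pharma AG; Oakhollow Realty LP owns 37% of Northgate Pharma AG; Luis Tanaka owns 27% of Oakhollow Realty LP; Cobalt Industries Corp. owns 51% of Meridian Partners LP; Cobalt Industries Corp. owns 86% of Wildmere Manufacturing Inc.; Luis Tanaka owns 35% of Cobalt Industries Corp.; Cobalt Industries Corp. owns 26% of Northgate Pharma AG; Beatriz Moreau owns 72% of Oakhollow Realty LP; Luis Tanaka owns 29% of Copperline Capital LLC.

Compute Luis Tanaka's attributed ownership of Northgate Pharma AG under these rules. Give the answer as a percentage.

50.66%

By spousal attribution (R1), Luis Tanaka is treated as also owning Beatriz Moreau's interest in Oakhollow Realty LP, giving 27% + 72% = 99%.
Chain via Cobalt Industries Corp. (R2): 35% × 26% = 9.1% of Northgate Pharma AG.
Chain via Copperline Capital LLC (R2): 29% × 17% = 4.93% of Northgate Pharma AG.
Chain via Oakhollow Realty LP (R2): 99% × 37% = 36.63% of Northgate Pharma AG.
Aggregating (R3): 9.1% + 4.93% + 36.63% = 50.66%.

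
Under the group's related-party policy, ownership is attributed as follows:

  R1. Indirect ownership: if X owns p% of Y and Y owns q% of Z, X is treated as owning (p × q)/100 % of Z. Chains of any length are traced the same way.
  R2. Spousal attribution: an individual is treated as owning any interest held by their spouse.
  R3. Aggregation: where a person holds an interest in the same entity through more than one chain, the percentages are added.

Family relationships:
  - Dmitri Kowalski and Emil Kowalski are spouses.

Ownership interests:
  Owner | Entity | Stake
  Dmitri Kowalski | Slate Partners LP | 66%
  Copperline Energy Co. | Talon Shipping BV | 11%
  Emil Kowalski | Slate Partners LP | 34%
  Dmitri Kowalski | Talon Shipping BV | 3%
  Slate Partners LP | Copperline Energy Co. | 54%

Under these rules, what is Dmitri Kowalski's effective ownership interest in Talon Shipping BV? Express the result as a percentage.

8.94%

By spousal attribution (R2), Dmitri Kowalski is treated as also owning Emil Kowalski's interest in Slate Partners LP, giving 66% + 34% = 100%.
Chain via Slate Partners LP → Copperline Energy Co. (R1): 100% × 54% × 11% = 5.94% of Talon Shipping BV.
Direct interest in Talon Shipping BV: 3%.
Aggregating (R3): 5.94% + 3% = 8.94%.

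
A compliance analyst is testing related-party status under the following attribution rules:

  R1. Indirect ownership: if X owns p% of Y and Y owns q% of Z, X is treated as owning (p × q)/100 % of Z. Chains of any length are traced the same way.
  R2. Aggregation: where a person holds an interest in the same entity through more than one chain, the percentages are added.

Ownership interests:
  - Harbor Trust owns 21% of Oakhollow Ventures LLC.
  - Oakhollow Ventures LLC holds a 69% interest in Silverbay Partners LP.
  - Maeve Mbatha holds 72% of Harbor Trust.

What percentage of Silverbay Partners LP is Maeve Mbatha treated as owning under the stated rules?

10.4328%

Chain via Harbor Trust → Oakhollow Ventures LLC (R1): 72% × 21% × 69% = 10.4328% of Silverbay Partners LP.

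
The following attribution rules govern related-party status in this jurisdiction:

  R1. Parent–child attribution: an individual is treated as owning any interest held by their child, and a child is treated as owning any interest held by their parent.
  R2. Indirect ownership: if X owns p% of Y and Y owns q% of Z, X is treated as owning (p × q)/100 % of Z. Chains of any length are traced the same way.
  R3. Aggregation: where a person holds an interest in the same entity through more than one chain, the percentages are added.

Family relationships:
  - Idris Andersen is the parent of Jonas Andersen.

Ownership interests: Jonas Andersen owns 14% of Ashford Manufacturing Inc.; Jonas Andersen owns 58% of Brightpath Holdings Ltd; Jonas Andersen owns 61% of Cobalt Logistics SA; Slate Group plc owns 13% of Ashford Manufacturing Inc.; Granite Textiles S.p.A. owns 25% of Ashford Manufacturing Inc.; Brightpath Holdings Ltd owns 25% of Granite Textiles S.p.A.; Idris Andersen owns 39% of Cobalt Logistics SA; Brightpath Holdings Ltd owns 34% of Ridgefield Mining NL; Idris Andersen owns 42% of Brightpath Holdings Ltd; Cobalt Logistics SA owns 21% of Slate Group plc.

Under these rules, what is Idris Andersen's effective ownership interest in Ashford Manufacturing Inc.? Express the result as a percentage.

By parent–child attribution (R1), Idris Andersen is treated as also owning Jonas Andersen's interest in Cobalt Logistics SA, giving 39% + 61% = 100%.
By parent–child attribution (R1), Idris Andersen is treated as also owning Jonas Andersen's interest in Brightpath Holdings Ltd, giving 42% + 58% = 100%.
By parent–child attribution (R1), Idris Andersen is treated as owning Jonas Andersen's 14% interest in Ashford Manufacturing Inc.
Chain via Cobalt Logistics SA → Slate Group plc (R2): 100% × 21% × 13% = 2.73% of Ashford Manufacturing Inc.
Chain via Brightpath Holdings Ltd → Granite Textiles S.p.A. (R2): 100% × 25% × 25% = 6.25% of Ashford Manufacturing Inc.
Direct interest in Ashford Manufacturing Inc: 14%.
Aggregating (R3): 2.73% + 6.25% + 14% = 22.98%.

22.98%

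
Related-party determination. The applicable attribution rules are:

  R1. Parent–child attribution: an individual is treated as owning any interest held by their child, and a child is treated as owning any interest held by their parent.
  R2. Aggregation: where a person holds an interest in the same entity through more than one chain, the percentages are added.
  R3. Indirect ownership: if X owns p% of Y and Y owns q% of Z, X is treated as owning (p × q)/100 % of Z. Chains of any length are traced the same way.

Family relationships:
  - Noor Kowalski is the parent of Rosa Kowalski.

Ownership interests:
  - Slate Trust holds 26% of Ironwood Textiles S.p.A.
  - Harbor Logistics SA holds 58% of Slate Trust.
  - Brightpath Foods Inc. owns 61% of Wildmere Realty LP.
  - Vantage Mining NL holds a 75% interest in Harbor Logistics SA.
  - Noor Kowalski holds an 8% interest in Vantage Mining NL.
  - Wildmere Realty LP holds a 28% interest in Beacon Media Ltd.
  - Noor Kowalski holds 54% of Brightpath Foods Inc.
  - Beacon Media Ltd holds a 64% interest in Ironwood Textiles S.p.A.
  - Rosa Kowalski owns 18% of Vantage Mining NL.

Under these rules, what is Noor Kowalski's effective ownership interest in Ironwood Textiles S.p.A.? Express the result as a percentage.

By parent–child attribution (R1), Noor Kowalski is treated as also owning Rosa Kowalski's interest in Vantage Mining NL, giving 8% + 18% = 26%.
Chain via Brightpath Foods Inc. → Wildmere Realty LP → Beacon Media Ltd (R3): 54% × 61% × 28% × 64% = 5.902848% of Ironwood Textiles S.p.A.
Chain via Vantage Mining NL → Harbor Logistics SA → Slate Trust (R3): 26% × 75% × 58% × 26% = 2.9406% of Ironwood Textiles S.p.A.
Aggregating (R2): 5.902848% + 2.9406% = 8.843448%.

8.843448%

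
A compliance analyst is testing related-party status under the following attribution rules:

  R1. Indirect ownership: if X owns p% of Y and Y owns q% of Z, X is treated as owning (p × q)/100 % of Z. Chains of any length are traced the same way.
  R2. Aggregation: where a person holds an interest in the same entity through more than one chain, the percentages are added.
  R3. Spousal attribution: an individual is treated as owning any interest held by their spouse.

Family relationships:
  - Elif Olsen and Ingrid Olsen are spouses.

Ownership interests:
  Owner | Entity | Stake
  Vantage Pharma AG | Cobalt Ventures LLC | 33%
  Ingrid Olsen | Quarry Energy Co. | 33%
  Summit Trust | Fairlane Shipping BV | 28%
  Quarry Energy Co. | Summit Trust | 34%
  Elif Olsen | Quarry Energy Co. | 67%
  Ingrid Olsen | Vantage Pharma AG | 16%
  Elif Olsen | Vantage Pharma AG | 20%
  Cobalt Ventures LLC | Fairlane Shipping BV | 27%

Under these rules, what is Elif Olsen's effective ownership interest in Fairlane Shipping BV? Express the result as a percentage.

12.7276%

By spousal attribution (R3), Elif Olsen is treated as also owning Ingrid Olsen's interest in Quarry Energy Co, giving 67% + 33% = 100%.
By spousal attribution (R3), Elif Olsen is treated as also owning Ingrid Olsen's interest in Vantage Pharma AG, giving 20% + 16% = 36%.
Chain via Quarry Energy Co. → Summit Trust (R1): 100% × 34% × 28% = 9.52% of Fairlane Shipping BV.
Chain via Vantage Pharma AG → Cobalt Ventures LLC (R1): 36% × 33% × 27% = 3.2076% of Fairlane Shipping BV.
Aggregating (R2): 9.52% + 3.2076% = 12.7276%.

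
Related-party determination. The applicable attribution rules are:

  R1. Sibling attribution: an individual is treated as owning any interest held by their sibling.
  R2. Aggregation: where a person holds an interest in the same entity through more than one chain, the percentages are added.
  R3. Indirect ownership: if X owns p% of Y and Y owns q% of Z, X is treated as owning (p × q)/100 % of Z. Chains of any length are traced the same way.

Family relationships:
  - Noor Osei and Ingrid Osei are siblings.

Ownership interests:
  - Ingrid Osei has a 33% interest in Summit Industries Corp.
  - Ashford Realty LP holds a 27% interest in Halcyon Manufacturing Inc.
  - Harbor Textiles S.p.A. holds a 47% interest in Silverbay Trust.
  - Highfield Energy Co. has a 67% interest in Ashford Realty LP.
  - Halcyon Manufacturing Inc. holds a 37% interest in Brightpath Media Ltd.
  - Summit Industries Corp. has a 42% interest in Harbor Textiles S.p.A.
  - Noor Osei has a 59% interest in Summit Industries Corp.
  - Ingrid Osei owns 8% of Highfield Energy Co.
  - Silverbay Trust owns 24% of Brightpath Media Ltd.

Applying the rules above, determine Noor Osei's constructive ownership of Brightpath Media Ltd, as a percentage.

4.894056%

By sibling attribution (R1), Noor Osei is treated as also owning Ingrid Osei's interest in Summit Industries Corp, giving 59% + 33% = 92%.
By sibling attribution (R1), Noor Osei is treated as owning Ingrid Osei's 8% interest in Highfield Energy Co.
Chain via Summit Industries Corp. → Harbor Textiles S.p.A. → Silverbay Trust (R3): 92% × 42% × 47% × 24% = 4.358592% of Brightpath Media Ltd.
Chain via Highfield Energy Co. → Ashford Realty LP → Halcyon Manufacturing Inc. (R3): 8% × 67% × 27% × 37% = 0.535464% of Brightpath Media Ltd.
Aggregating (R2): 4.358592% + 0.535464% = 4.894056%.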